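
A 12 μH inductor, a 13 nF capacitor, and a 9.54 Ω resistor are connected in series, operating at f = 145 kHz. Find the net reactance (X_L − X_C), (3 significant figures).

ω = 2πf = 911100 rad/s
X_L = ωL = 10.9 Ω
X_C = 1/(ωC) = 84.4 Ω
X = 10.9 − 84.4 = -73.5 Ω

-73.5 Ω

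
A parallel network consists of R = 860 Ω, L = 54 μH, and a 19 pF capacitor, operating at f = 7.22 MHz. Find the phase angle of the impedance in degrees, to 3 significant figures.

ω = 2πf = 4.536e+07 rad/s
X_L = ωL = 2450 Ω
X_C = 1/(ωC) = 1160 Ω
Parallel: admittances add. Y = 1/R + 1/(jωL) + jωC
Y = (0.00116 + j0.000454) S
|Y| = 0.00125 S → |Z| = 1/|Y| = 801 Ω, ∠Z = −∠Y = -21.3°

-21.3°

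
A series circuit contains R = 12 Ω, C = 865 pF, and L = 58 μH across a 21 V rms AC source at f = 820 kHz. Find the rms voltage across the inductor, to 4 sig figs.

ω = 2πf = 5.152e+06 rad/s
X_L = ωL = 298.8 Ω
X_C = 1/(ωC) = 224.4 Ω
Net reactance X = X_L − X_C = 74.45 Ω
Z = 12.00 + j74.45 Ω
|Z| = √(12.00² + 74.45²) = 75.41 Ω
I = V/|Z| = 278.5 mA
V_L = I·|Z_L| = 0.2785 × 298.8 = 83.22 V

83.22 V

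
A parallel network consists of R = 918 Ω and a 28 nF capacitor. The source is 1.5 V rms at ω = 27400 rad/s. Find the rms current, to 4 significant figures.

1.999 mA

X_C = 1/(ωC) = 1303 Ω
Parallel: admittances add. Y = 1/R + jωC
Y = (0.001089 + j0.0007672) S
|Y| = 0.001332 S → |Z| = 1/|Y| = 750.5 Ω, ∠Z = −∠Y = -35.16°
I = V/|Z| = 1.5/750.5 = 1.999 mA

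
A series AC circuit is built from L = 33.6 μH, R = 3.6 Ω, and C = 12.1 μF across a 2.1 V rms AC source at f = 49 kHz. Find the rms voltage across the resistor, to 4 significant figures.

0.7065 V

ω = 2πf = 307900 rad/s
X_L = ωL = 10.34 Ω
X_C = 1/(ωC) = 0.2684 Ω
Net reactance X = X_L − X_C = 10.08 Ω
Z = 3.600 + j10.08 Ω
|Z| = √(3.600² + 10.08²) = 10.70 Ω
I = V/|Z| = 196.3 mA
V_R = I·|Z_R| = 0.1963 × 3.600 = 0.7065 V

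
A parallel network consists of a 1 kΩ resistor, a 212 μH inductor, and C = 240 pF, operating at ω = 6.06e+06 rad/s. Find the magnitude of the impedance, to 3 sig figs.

X_L = ωL = 1280 Ω
X_C = 1/(ωC) = 688 Ω
Parallel: admittances add. Y = 1/R + 1/(jωL) + jωC
Y = (0.00100 + j0.000676) S
|Y| = 0.00121 S → |Z| = 1/|Y| = 828 Ω, ∠Z = −∠Y = -34.1°

828 Ω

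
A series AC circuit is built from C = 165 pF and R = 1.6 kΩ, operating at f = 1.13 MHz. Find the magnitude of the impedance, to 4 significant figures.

1813 Ω

ω = 2πf = 7.1e+06 rad/s
X_C = 1/(ωC) = 853.6 Ω
Z = 1600 − j853.6 Ω
|Z| = √(1600² + 853.6²) = 1813 Ω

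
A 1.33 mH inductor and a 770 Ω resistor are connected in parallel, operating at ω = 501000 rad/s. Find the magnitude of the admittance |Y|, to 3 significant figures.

1.98 mS

X_L = ωL = 666 Ω
Parallel: admittances add. Y = 1/R + 1/(jωL)
Y = (0.00130 − j0.00150) S
|Y| = 0.00198 S → |Z| = 1/|Y| = 504 Ω, ∠Z = −∠Y = 49.1°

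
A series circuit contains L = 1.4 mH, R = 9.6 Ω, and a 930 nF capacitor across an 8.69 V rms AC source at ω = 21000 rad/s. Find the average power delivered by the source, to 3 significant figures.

X_L = ωL = 29.4 Ω
X_C = 1/(ωC) = 51.2 Ω
Net reactance X = X_L − X_C = -21.8 Ω
Z = 9.60 − j21.8 Ω
|Z| = √(9.60² + 21.8²) = 23.8 Ω
∠Z = arctan(-21.8/9.60) = -66.2°
I = V/|Z| = 365 mA
P = VI cos φ = 8.69 × 0.365 × cos(-66.2°) = 1.28 W

1.28 W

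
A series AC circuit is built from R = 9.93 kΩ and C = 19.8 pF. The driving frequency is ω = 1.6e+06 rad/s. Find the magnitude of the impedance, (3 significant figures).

X_C = 1/(ωC) = 31600 Ω
Z = 9930 − j31600 Ω
|Z| = √(9930² + 31600²) = 33100 Ω

33100 Ω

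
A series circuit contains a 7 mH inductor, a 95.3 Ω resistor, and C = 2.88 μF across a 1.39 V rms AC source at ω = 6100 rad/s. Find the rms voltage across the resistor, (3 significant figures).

X_L = ωL = 42.7 Ω
X_C = 1/(ωC) = 56.9 Ω
Net reactance X = X_L − X_C = -14.2 Ω
Z = 95.3 − j14.2 Ω
|Z| = √(95.3² + 14.2²) = 96.4 Ω
I = V/|Z| = 14.4 mA
V_R = I·|Z_R| = 0.0144 × 95.3 = 1.37 V

1.37 V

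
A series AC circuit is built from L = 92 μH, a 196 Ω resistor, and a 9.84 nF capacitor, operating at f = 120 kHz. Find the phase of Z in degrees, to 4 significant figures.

ω = 2πf = 754000 rad/s
X_L = ωL = 69.37 Ω
X_C = 1/(ωC) = 134.8 Ω
Net reactance X = X_L − X_C = -65.42 Ω
Z = 196.0 − j65.42 Ω
|Z| = √(196.0² + 65.42²) = 206.6 Ω
∠Z = arctan(-65.42/196.0) = -18.46°

-18.46°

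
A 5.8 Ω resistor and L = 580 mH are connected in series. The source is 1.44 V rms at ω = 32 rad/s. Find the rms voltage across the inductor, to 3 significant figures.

X_L = ωL = 18.6 Ω
Z = 5.80 + j18.6 Ω
|Z| = √(5.80² + 18.6²) = 19.4 Ω
I = V/|Z| = 74.1 mA
V_L = I·|Z_L| = 0.0741 × 18.6 = 1.37 V

1.37 V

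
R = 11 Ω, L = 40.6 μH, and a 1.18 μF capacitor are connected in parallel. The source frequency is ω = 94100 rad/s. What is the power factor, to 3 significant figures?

X_L = ωL = 3.82 Ω
X_C = 1/(ωC) = 9.01 Ω
Parallel: admittances add. Y = 1/R + 1/(jωL) + jωC
Y = (0.0909 − j0.151) S
|Y| = 0.176 S → |Z| = 1/|Y| = 5.68 Ω, ∠Z = −∠Y = 58.9°
cos φ = cos(58.9°) = 0.517

0.517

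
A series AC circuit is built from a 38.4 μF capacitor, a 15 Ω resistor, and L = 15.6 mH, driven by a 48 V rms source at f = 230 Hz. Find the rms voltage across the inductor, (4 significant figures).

ω = 2πf = 1445 rad/s
X_L = ωL = 22.54 Ω
X_C = 1/(ωC) = 18.02 Ω
Net reactance X = X_L − X_C = 4.524 Ω
Z = 15.00 + j4.524 Ω
|Z| = √(15.00² + 4.524²) = 15.67 Ω
I = V/|Z| = 3.064 A
V_L = I·|Z_L| = 3.064 × 22.54 = 69.07 V

69.07 V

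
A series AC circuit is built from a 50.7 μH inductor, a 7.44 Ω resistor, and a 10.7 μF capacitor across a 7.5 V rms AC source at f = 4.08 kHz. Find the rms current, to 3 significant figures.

961 mA

ω = 2πf = 25640 rad/s
X_L = ωL = 1.30 Ω
X_C = 1/(ωC) = 3.65 Ω
Net reactance X = X_L − X_C = -2.35 Ω
Z = 7.44 − j2.35 Ω
|Z| = √(7.44² + 2.35²) = 7.80 Ω
I = V/|Z| = 7.5/7.80 = 961 mA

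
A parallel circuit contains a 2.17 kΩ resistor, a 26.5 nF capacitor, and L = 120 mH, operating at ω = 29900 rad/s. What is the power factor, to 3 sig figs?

0.668

X_L = ωL = 3590 Ω
X_C = 1/(ωC) = 1260 Ω
Parallel: admittances add. Y = 1/R + 1/(jωL) + jωC
Y = (0.000461 + j0.000514) S
|Y| = 0.000690 S → |Z| = 1/|Y| = 1450 Ω, ∠Z = −∠Y = -48.1°
cos φ = cos(-48.1°) = 0.668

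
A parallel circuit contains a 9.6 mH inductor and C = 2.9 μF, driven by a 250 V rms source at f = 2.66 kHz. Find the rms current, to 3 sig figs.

ω = 2πf = 16710 rad/s
X_L = ωL = 160 Ω
X_C = 1/(ωC) = 20.6 Ω
Parallel: admittances add. Y = 1/(jωL) + jωC
Y = (0 + j0.0422) S
|Y| = 0.0422 S → |Z| = 1/|Y| = 23.7 Ω, ∠Z = −∠Y = -90.0°
I = V/|Z| = 250/23.7 = 10.6 A

10.6 A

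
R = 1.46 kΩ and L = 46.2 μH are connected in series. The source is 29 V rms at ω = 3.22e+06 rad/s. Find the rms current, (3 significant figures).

19.8 mA

X_L = ωL = 149 Ω
Z = 1460 + j149 Ω
|Z| = √(1460² + 149²) = 1470 Ω
I = V/|Z| = 29/1470 = 19.8 mA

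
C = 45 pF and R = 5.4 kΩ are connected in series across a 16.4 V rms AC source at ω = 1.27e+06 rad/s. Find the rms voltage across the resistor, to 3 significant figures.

X_C = 1/(ωC) = 17500 Ω
Z = 5400 − j17500 Ω
|Z| = √(5400² + 17500²) = 18300 Ω
I = V/|Z| = 896 μA
V_R = I·|Z_R| = 0.000896 × 5400 = 4.84 V

4.84 V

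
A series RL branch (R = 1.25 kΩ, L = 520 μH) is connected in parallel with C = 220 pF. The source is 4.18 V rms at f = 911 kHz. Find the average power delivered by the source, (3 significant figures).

ω = 2πf = 5.724e+06 rad/s
X_L = ωL = 2980 Ω
X_C = 1/(ωC) = 794 Ω
Branch 1 (R+jX_L): Z₁ = 1250 + j2980 Ω, |Z₁| = 3230 Ω
Branch 2 (−jX_C): Z₂ = −j794 Ω
Parallel: Z = Z₁Z₂/(Z₁+Z₂), |Z| = 1020 Ω, ∠Z = -83.0°
I = V/|Z| = 4.10 mA
P = VI cos φ = 4.18 × 0.00410 × cos(-83.0°) = 2.10 mW

2.10 mW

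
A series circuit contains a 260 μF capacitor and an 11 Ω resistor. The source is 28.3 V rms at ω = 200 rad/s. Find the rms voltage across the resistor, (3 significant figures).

14.1 V

X_C = 1/(ωC) = 19.2 Ω
Z = 11.0 − j19.2 Ω
|Z| = √(11.0² + 19.2²) = 22.2 Ω
I = V/|Z| = 1.28 A
V_R = I·|Z_R| = 1.28 × 11.0 = 14.1 V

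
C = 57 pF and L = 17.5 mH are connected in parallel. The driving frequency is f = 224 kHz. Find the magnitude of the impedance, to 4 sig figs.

25240 Ω

ω = 2πf = 1.407e+06 rad/s
X_L = ωL = 24630 Ω
X_C = 1/(ωC) = 12470 Ω
Parallel: admittances add. Y = 1/(jωL) + jωC
Y = (0 + j3.962e-05) S
|Y| = 3.962e-05 S → |Z| = 1/|Y| = 25240 Ω, ∠Z = −∠Y = -90.00°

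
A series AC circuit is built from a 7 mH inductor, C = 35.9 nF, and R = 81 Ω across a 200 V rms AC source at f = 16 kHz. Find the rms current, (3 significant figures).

461 mA

ω = 2πf = 100500 rad/s
X_L = ωL = 704 Ω
X_C = 1/(ωC) = 277 Ω
Net reactance X = X_L − X_C = 427 Ω
Z = 81.0 + j427 Ω
|Z| = √(81.0² + 427²) = 434 Ω
I = V/|Z| = 200/434 = 461 mA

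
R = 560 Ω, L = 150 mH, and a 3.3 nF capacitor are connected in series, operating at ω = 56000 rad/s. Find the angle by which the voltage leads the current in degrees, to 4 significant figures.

X_L = ωL = 8400 Ω
X_C = 1/(ωC) = 5411 Ω
Net reactance X = X_L − X_C = 2989 Ω
Z = 560.0 + j2989 Ω
|Z| = √(560.0² + 2989²) = 3041 Ω
∠Z = arctan(2989/560.0) = 79.39°

79.39°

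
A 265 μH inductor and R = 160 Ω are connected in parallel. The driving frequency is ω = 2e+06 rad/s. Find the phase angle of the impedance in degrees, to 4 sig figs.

X_L = ωL = 530.0 Ω
Parallel: admittances add. Y = 1/R + 1/(jωL)
Y = (0.006250 − j0.001887) S
|Y| = 0.006529 S → |Z| = 1/|Y| = 153.2 Ω, ∠Z = −∠Y = 16.80°

16.80°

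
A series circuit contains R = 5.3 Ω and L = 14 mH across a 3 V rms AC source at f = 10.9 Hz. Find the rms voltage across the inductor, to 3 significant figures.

ω = 2πf = 68.49 rad/s
X_L = ωL = 0.959 Ω
Z = 5.30 + j0.959 Ω
|Z| = √(5.30² + 0.959²) = 5.39 Ω
I = V/|Z| = 557 mA
V_L = I·|Z_L| = 0.557 × 0.959 = 0.534 V

0.534 V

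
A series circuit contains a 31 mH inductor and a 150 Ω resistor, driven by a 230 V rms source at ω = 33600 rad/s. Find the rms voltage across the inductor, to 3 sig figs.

228 V

X_L = ωL = 1040 Ω
Z = 150 + j1040 Ω
|Z| = √(150² + 1040²) = 1050 Ω
I = V/|Z| = 219 mA
V_L = I·|Z_L| = 0.219 × 1040 = 228 V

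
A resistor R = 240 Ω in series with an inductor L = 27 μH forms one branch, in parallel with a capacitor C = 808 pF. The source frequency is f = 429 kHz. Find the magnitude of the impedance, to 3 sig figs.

ω = 2πf = 2.695e+06 rad/s
X_L = ωL = 72.8 Ω
X_C = 1/(ωC) = 459 Ω
Branch 1 (R+jX_L): Z₁ = 240 + j72.8 Ω, |Z₁| = 251 Ω
Branch 2 (−jX_C): Z₂ = −j459 Ω
Parallel: Z = Z₁Z₂/(Z₁+Z₂), |Z| = 253 Ω, ∠Z = -15.0°

253 Ω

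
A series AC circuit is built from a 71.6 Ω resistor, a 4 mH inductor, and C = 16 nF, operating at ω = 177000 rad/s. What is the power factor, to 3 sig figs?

X_L = ωL = 708 Ω
X_C = 1/(ωC) = 353 Ω
Net reactance X = X_L − X_C = 355 Ω
Z = 71.6 + j355 Ω
|Z| = √(71.6² + 355²) = 362 Ω
∠Z = arctan(355/71.6) = 78.6°
cos φ = cos(78.6°) = 0.198

0.198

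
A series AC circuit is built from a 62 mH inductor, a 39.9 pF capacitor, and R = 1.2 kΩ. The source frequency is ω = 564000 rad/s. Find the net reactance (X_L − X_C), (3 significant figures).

-9470 Ω

X_L = ωL = 35000 Ω
X_C = 1/(ωC) = 44400 Ω
X = 35000 − 44400 = -9470 Ω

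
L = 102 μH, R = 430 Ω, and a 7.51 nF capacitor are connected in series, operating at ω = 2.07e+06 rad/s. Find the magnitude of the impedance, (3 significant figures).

454 Ω

X_L = ωL = 211 Ω
X_C = 1/(ωC) = 64.3 Ω
Net reactance X = X_L − X_C = 147 Ω
Z = 430 + j147 Ω
|Z| = √(430² + 147²) = 454 Ω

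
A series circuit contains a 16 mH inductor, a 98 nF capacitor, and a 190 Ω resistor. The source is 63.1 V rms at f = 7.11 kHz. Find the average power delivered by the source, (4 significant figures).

2.775 W

ω = 2πf = 44670 rad/s
X_L = ωL = 714.8 Ω
X_C = 1/(ωC) = 228.4 Ω
Net reactance X = X_L − X_C = 486.4 Ω
Z = 190.0 + j486.4 Ω
|Z| = √(190.0² + 486.4²) = 522.2 Ω
∠Z = arctan(486.4/190.0) = 68.66°
I = V/|Z| = 120.8 mA
P = VI cos φ = 63.1 × 0.1208 × cos(68.66°) = 2.775 W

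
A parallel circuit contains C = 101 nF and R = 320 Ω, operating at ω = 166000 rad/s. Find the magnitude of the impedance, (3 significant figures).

X_C = 1/(ωC) = 59.6 Ω
Parallel: admittances add. Y = 1/R + jωC
Y = (0.00313 + j0.0168) S
|Y| = 0.0171 S → |Z| = 1/|Y| = 58.6 Ω, ∠Z = −∠Y = -79.4°

58.6 Ω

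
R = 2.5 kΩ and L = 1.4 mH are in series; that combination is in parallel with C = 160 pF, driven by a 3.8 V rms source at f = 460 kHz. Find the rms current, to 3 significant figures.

1.16 mA

ω = 2πf = 2.89e+06 rad/s
X_L = ωL = 4050 Ω
X_C = 1/(ωC) = 2160 Ω
Branch 1 (R+jX_L): Z₁ = 2500 + j4050 Ω, |Z₁| = 4760 Ω
Branch 2 (−jX_C): Z₂ = −j2160 Ω
Parallel: Z = Z₁Z₂/(Z₁+Z₂), |Z| = 3290 Ω, ∠Z = -68.7°
I = V/|Z| = 3.8/3290 = 1.16 mA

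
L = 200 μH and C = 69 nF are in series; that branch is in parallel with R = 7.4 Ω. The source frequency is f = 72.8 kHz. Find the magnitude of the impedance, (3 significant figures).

7.34 Ω

ω = 2πf = 457400 rad/s
X_L = ωL = 91.5 Ω
X_C = 1/(ωC) = 31.7 Ω
Branch 1: Z₁ = R = 7.40 Ω
Branch 2 (series LC): Z₂ = j(X_L − X_C) = j59.8 Ω
Parallel: Z = Z₁Z₂/(Z₁+Z₂), |Z| = 7.34 Ω, ∠Z = 7.05°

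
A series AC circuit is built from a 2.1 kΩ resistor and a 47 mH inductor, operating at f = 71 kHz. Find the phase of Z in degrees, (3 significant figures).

84.3°

ω = 2πf = 446100 rad/s
X_L = ωL = 21000 Ω
Z = 2100 + j21000 Ω
|Z| = √(2100² + 21000²) = 21100 Ω
∠Z = arctan(21000/2100) = 84.3°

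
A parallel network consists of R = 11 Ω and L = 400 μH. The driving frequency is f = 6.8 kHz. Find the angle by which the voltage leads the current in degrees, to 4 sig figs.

ω = 2πf = 42730 rad/s
X_L = ωL = 17.09 Ω
Parallel: admittances add. Y = 1/R + 1/(jωL)
Y = (0.09091 − j0.05851) S
|Y| = 0.1081 S → |Z| = 1/|Y| = 9.250 Ω, ∠Z = −∠Y = 32.77°

32.77°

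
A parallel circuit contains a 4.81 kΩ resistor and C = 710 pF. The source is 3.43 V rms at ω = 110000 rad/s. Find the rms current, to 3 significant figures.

X_C = 1/(ωC) = 12800 Ω
Parallel: admittances add. Y = 1/R + jωC
Y = (0.000208 + j7.81e-05) S
|Y| = 0.000222 S → |Z| = 1/|Y| = 4500 Ω, ∠Z = −∠Y = -20.6°
I = V/|Z| = 3.43/4500 = 762 μA

762 μA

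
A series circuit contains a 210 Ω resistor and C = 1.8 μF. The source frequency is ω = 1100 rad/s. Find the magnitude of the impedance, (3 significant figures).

X_C = 1/(ωC) = 505 Ω
Z = 210 − j505 Ω
|Z| = √(210² + 505²) = 547 Ω

547 Ω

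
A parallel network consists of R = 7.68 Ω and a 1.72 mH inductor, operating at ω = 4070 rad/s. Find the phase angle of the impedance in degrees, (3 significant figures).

X_L = ωL = 7.00 Ω
Parallel: admittances add. Y = 1/R + 1/(jωL)
Y = (0.130 − j0.143) S
|Y| = 0.193 S → |Z| = 1/|Y| = 5.17 Ω, ∠Z = −∠Y = 47.7°

47.7°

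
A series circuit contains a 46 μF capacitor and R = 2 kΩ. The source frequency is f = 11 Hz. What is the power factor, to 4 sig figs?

ω = 2πf = 69.12 rad/s
X_C = 1/(ωC) = 314.5 Ω
Z = 2000 − j314.5 Ω
|Z| = √(2000² + 314.5²) = 2025 Ω
∠Z = arctan(-314.5/2000) = -8.938°
cos φ = cos(-8.938°) = 0.9879

0.9879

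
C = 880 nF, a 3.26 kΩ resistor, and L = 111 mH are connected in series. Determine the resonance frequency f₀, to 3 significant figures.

509 Hz

ω₀ = 1/√(LC) = 1/√(0.111 × 8.8e-07) = 3200 rad/s
f₀ = ω₀/(2π) = 509 Hz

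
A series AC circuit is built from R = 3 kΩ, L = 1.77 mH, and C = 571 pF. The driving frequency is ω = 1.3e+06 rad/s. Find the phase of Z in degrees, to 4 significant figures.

17.64°

X_L = ωL = 2301 Ω
X_C = 1/(ωC) = 1347 Ω
Net reactance X = X_L − X_C = 953.8 Ω
Z = 3000 + j953.8 Ω
|Z| = √(3000² + 953.8²) = 3148 Ω
∠Z = arctan(953.8/3000) = 17.64°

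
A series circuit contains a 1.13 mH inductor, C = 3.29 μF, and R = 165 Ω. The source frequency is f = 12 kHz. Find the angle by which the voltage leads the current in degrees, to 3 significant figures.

26.2°

ω = 2πf = 75400 rad/s
X_L = ωL = 85.2 Ω
X_C = 1/(ωC) = 4.03 Ω
Net reactance X = X_L − X_C = 81.2 Ω
Z = 165 + j81.2 Ω
|Z| = √(165² + 81.2²) = 184 Ω
∠Z = arctan(81.2/165) = 26.2°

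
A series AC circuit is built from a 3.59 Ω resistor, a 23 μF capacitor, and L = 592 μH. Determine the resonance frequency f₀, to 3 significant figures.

ω₀ = 1/√(LC) = 1/√(0.000592 × 2.3e-05) = 8570 rad/s
f₀ = ω₀/(2π) = 1.36 kHz

1.36 kHz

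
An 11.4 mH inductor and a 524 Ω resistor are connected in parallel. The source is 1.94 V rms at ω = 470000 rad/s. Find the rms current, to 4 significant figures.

3.720 mA

X_L = ωL = 5358 Ω
Parallel: admittances add. Y = 1/R + 1/(jωL)
Y = (0.001908 − j0.0001866) S
|Y| = 0.001918 S → |Z| = 1/|Y| = 521.5 Ω, ∠Z = −∠Y = 5.586°
I = V/|Z| = 1.94/521.5 = 3.720 mA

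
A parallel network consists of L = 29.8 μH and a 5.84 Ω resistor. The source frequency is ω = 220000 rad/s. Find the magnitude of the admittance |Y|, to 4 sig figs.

X_L = ωL = 6.556 Ω
Parallel: admittances add. Y = 1/R + 1/(jωL)
Y = (0.1712 − j0.1525) S
|Y| = 0.2293 S → |Z| = 1/|Y| = 4.361 Ω, ∠Z = −∠Y = 41.69°

229.3 mS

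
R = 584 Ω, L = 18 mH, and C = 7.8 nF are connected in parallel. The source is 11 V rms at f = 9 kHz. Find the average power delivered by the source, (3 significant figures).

ω = 2πf = 56550 rad/s
X_L = ωL = 1020 Ω
X_C = 1/(ωC) = 2270 Ω
Parallel: admittances add. Y = 1/R + 1/(jωL) + jωC
Y = (0.00171 − j0.000541) S
|Y| = 0.00180 S → |Z| = 1/|Y| = 557 Ω, ∠Z = −∠Y = 17.5°
I = V/|Z| = 19.8 mA
P = VI cos φ = 11 × 0.0198 × cos(17.5°) = 207 mW

207 mW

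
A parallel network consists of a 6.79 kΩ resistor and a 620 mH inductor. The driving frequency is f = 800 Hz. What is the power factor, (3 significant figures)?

ω = 2πf = 5027 rad/s
X_L = ωL = 3120 Ω
Parallel: admittances add. Y = 1/R + 1/(jωL)
Y = (0.000147 − j0.000321) S
|Y| = 0.000353 S → |Z| = 1/|Y| = 2830 Ω, ∠Z = −∠Y = 65.3°
cos φ = cos(65.3°) = 0.417

0.417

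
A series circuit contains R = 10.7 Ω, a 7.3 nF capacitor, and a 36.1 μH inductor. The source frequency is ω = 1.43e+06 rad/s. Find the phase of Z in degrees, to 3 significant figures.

X_L = ωL = 51.6 Ω
X_C = 1/(ωC) = 95.8 Ω
Net reactance X = X_L − X_C = -44.2 Ω
Z = 10.7 − j44.2 Ω
|Z| = √(10.7² + 44.2²) = 45.4 Ω
∠Z = arctan(-44.2/10.7) = -76.4°

-76.4°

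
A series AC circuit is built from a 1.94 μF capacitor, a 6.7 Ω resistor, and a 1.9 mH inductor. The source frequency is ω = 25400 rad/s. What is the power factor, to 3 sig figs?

X_L = ωL = 48.3 Ω
X_C = 1/(ωC) = 20.3 Ω
Net reactance X = X_L − X_C = 28.0 Ω
Z = 6.70 + j28.0 Ω
|Z| = √(6.70² + 28.0²) = 28.8 Ω
∠Z = arctan(28.0/6.70) = 76.5°
cos φ = cos(76.5°) = 0.233

0.233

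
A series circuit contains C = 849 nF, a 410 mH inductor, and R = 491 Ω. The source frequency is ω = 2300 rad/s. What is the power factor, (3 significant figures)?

X_L = ωL = 943 Ω
X_C = 1/(ωC) = 512 Ω
Net reactance X = X_L − X_C = 431 Ω
Z = 491 + j431 Ω
|Z| = √(491² + 431²) = 653 Ω
∠Z = arctan(431/491) = 41.3°
cos φ = cos(41.3°) = 0.752

0.752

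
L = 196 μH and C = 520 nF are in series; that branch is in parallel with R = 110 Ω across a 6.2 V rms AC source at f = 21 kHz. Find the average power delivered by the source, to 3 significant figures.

349 mW

ω = 2πf = 131900 rad/s
X_L = ωL = 25.9 Ω
X_C = 1/(ωC) = 14.6 Ω
Branch 1: Z₁ = R = 110 Ω
Branch 2 (series LC): Z₂ = j(X_L − X_C) = j11.3 Ω
Parallel: Z = Z₁Z₂/(Z₁+Z₂), |Z| = 11.2 Ω, ∠Z = 84.1°
I = V/|Z| = 552 mA
P = VI cos φ = 6.2 × 0.552 × cos(84.1°) = 349 mW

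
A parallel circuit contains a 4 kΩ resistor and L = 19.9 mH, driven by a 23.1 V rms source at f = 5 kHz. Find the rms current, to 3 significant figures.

ω = 2πf = 31420 rad/s
X_L = ωL = 625 Ω
Parallel: admittances add. Y = 1/R + 1/(jωL)
Y = (0.000250 − j0.00160) S
|Y| = 0.00162 S → |Z| = 1/|Y| = 618 Ω, ∠Z = −∠Y = 81.1°
I = V/|Z| = 23.1/618 = 37.4 mA

37.4 mA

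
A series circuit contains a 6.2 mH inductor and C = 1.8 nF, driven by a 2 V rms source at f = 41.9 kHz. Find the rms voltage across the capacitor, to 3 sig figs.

8.83 V

ω = 2πf = 263300 rad/s
X_L = ωL = 1630 Ω
X_C = 1/(ωC) = 2110 Ω
Net reactance X = X_L − X_C = -478 Ω
Z = − j478 Ω
|Z| = √(0² + 478²) = 478 Ω
I = V/|Z| = 4.18 mA
V_C = I·|Z_C| = 0.00418 × 2110 = 8.83 V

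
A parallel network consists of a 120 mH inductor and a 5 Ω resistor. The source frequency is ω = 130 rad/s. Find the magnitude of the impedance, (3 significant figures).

4.76 Ω

X_L = ωL = 15.6 Ω
Parallel: admittances add. Y = 1/R + 1/(jωL)
Y = (0.200 − j0.0641) S
|Y| = 0.210 S → |Z| = 1/|Y| = 4.76 Ω, ∠Z = −∠Y = 17.8°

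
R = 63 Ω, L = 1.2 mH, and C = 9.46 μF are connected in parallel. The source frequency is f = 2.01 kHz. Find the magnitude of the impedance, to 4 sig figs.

17.92 Ω

ω = 2πf = 12630 rad/s
X_L = ωL = 15.16 Ω
X_C = 1/(ωC) = 8.370 Ω
Parallel: admittances add. Y = 1/R + 1/(jωL) + jωC
Y = (0.01587 + j0.05349) S
|Y| = 0.05579 S → |Z| = 1/|Y| = 17.92 Ω, ∠Z = −∠Y = -73.47°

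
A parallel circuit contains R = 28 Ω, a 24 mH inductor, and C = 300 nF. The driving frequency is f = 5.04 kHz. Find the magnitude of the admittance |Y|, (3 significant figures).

ω = 2πf = 31670 rad/s
X_L = ωL = 760 Ω
X_C = 1/(ωC) = 105 Ω
Parallel: admittances add. Y = 1/R + 1/(jωL) + jωC
Y = (0.0357 + j0.00818) S
|Y| = 0.0366 S → |Z| = 1/|Y| = 27.3 Ω, ∠Z = −∠Y = -12.9°

36.6 mS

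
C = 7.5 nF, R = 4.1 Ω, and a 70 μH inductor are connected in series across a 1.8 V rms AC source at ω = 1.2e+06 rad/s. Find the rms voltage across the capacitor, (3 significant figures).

7.29 V

X_L = ωL = 84.0 Ω
X_C = 1/(ωC) = 111 Ω
Net reactance X = X_L − X_C = -27.1 Ω
Z = 4.10 − j27.1 Ω
|Z| = √(4.10² + 27.1²) = 27.4 Ω
I = V/|Z| = 65.6 mA
V_C = I·|Z_C| = 0.0656 × 111 = 7.29 V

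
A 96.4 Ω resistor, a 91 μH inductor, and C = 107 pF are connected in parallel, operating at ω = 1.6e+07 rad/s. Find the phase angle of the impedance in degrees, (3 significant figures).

-5.64°

X_L = ωL = 1460 Ω
X_C = 1/(ωC) = 584 Ω
Parallel: admittances add. Y = 1/R + 1/(jωL) + jωC
Y = (0.0104 + j0.00103) S
|Y| = 0.0104 S → |Z| = 1/|Y| = 95.9 Ω, ∠Z = −∠Y = -5.64°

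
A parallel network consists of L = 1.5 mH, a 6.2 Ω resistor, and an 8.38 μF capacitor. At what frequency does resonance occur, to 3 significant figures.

1.42 kHz

ω₀ = 1/√(LC) = 1/√(0.0015 × 8.38e-06) = 8919 rad/s
f₀ = ω₀/(2π) = 1.42 kHz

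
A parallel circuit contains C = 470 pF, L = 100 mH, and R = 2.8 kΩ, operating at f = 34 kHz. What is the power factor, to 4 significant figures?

0.9889

ω = 2πf = 213600 rad/s
X_L = ωL = 21360 Ω
X_C = 1/(ωC) = 9960 Ω
Parallel: admittances add. Y = 1/R + 1/(jωL) + jωC
Y = (0.0003571 + j5.36e-05) S
|Y| = 0.0003611 S → |Z| = 1/|Y| = 2769 Ω, ∠Z = −∠Y = -8.534°
cos φ = cos(-8.534°) = 0.9889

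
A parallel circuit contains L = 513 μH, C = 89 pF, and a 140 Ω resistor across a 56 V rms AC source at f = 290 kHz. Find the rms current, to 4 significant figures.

403.2 mA

ω = 2πf = 1.822e+06 rad/s
X_L = ωL = 934.7 Ω
X_C = 1/(ωC) = 6166 Ω
Parallel: admittances add. Y = 1/R + 1/(jωL) + jωC
Y = (0.007143 − j0.0009076) S
|Y| = 0.007200 S → |Z| = 1/|Y| = 138.9 Ω, ∠Z = −∠Y = 7.242°
I = V/|Z| = 56/138.9 = 403.2 mA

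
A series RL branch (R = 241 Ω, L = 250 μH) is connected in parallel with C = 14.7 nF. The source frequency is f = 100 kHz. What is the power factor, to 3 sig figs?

0.369

ω = 2πf = 628300 rad/s
X_L = ωL = 157 Ω
X_C = 1/(ωC) = 108 Ω
Branch 1 (R+jX_L): Z₁ = 241 + j157 Ω, |Z₁| = 288 Ω
Branch 2 (−jX_C): Z₂ = −j108 Ω
Parallel: Z = Z₁Z₂/(Z₁+Z₂), |Z| = 127 Ω, ∠Z = -68.4°
cos φ = cos(-68.4°) = 0.369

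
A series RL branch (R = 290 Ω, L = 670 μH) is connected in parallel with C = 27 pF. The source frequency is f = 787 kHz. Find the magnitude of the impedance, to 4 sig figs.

ω = 2πf = 4.945e+06 rad/s
X_L = ωL = 3313 Ω
X_C = 1/(ωC) = 7490 Ω
Branch 1 (R+jX_L): Z₁ = 290.0 + j3313 Ω, |Z₁| = 3326 Ω
Branch 2 (−jX_C): Z₂ = −j7490 Ω
Parallel: Z = Z₁Z₂/(Z₁+Z₂), |Z| = 5949 Ω, ∠Z = 81.03°

5949 Ω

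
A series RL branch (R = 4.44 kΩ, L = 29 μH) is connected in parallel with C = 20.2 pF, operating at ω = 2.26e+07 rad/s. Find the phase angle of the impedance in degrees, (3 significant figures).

X_L = ωL = 655 Ω
X_C = 1/(ωC) = 2190 Ω
Branch 1 (R+jX_L): Z₁ = 4440 + j655 Ω, |Z₁| = 4490 Ω
Branch 2 (−jX_C): Z₂ = −j2190 Ω
Parallel: Z = Z₁Z₂/(Z₁+Z₂), |Z| = 2090 Ω, ∠Z = -62.5°

-62.5°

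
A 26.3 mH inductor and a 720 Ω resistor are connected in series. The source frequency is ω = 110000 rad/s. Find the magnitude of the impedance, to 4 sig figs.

2981 Ω

X_L = ωL = 2893 Ω
Z = 720.0 + j2893 Ω
|Z| = √(720.0² + 2893²) = 2981 Ω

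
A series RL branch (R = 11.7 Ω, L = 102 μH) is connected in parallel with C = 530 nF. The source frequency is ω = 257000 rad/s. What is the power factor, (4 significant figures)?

0.1348

X_L = ωL = 26.21 Ω
X_C = 1/(ωC) = 7.342 Ω
Branch 1 (R+jX_L): Z₁ = 11.70 + j26.21 Ω, |Z₁| = 28.71 Ω
Branch 2 (−jX_C): Z₂ = −j7.342 Ω
Parallel: Z = Z₁Z₂/(Z₁+Z₂), |Z| = 9.491 Ω, ∠Z = -82.26°
cos φ = cos(-82.26°) = 0.1348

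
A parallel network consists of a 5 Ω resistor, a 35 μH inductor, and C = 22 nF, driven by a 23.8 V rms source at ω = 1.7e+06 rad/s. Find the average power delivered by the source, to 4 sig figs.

113.3 W

X_L = ωL = 59.50 Ω
X_C = 1/(ωC) = 26.74 Ω
Parallel: admittances add. Y = 1/R + 1/(jωL) + jωC
Y = (0.2000 + j0.02059) S
|Y| = 0.2011 S → |Z| = 1/|Y| = 4.974 Ω, ∠Z = −∠Y = -5.879°
I = V/|Z| = 4.785 A
P = VI cos φ = 23.8 × 4.785 × cos(-5.879°) = 113.3 W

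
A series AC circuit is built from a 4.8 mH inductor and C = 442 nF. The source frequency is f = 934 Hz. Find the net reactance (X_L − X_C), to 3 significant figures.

-357 Ω

ω = 2πf = 5868 rad/s
X_L = ωL = 28.2 Ω
X_C = 1/(ωC) = 386 Ω
X = 28.2 − 386 = -357 Ω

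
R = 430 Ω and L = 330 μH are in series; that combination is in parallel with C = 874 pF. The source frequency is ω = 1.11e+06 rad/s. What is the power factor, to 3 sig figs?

X_L = ωL = 366 Ω
X_C = 1/(ωC) = 1030 Ω
Branch 1 (R+jX_L): Z₁ = 430 + j366 Ω, |Z₁| = 565 Ω
Branch 2 (−jX_C): Z₂ = −j1030 Ω
Parallel: Z = Z₁Z₂/(Z₁+Z₂), |Z| = 736 Ω, ∠Z = 7.52°
cos φ = cos(7.52°) = 0.991

0.991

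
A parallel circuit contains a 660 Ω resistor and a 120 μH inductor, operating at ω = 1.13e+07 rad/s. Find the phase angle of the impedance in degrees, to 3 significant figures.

26.0°

X_L = ωL = 1360 Ω
Parallel: admittances add. Y = 1/R + 1/(jωL)
Y = (0.00152 − j0.000737) S
|Y| = 0.00169 S → |Z| = 1/|Y| = 593 Ω, ∠Z = −∠Y = 26.0°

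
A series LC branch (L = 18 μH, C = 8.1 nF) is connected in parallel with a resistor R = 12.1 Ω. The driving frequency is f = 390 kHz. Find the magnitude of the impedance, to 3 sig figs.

ω = 2πf = 2.45e+06 rad/s
X_L = ωL = 44.1 Ω
X_C = 1/(ωC) = 50.4 Ω
Branch 1: Z₁ = R = 12.1 Ω
Branch 2 (series LC): Z₂ = j(X_L − X_C) = −j6.27 Ω
Parallel: Z = Z₁Z₂/(Z₁+Z₂), |Z| = 5.57 Ω, ∠Z = -62.6°

5.57 Ω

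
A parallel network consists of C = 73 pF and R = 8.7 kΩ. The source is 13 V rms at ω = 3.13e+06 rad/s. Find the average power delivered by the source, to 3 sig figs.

19.4 mW

X_C = 1/(ωC) = 4380 Ω
Parallel: admittances add. Y = 1/R + jωC
Y = (0.000115 + j0.000228) S
|Y| = 0.000256 S → |Z| = 1/|Y| = 3910 Ω, ∠Z = −∠Y = -63.3°
I = V/|Z| = 3.33 mA
P = VI cos φ = 13 × 0.00333 × cos(-63.3°) = 19.4 mW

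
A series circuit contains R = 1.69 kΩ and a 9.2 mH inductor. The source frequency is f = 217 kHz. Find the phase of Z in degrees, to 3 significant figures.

ω = 2πf = 1.363e+06 rad/s
X_L = ωL = 12500 Ω
Z = 1690 + j12500 Ω
|Z| = √(1690² + 12500²) = 12700 Ω
∠Z = arctan(12500/1690) = 82.3°

82.3°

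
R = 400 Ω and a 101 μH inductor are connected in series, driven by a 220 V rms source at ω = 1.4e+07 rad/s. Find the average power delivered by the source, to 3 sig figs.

8.97 W

X_L = ωL = 1410 Ω
Z = 400 + j1410 Ω
|Z| = √(400² + 1410²) = 1470 Ω
∠Z = arctan(1410/400) = 74.2°
I = V/|Z| = 150 mA
P = VI cos φ = 220 × 0.150 × cos(74.2°) = 8.97 W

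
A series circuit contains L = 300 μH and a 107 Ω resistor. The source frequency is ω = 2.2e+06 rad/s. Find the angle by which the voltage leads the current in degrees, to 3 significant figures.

80.8°

X_L = ωL = 660 Ω
Z = 107 + j660 Ω
|Z| = √(107² + 660²) = 669 Ω
∠Z = arctan(660/107) = 80.8°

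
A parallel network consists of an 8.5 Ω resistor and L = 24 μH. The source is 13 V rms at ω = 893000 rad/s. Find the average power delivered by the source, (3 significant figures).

X_L = ωL = 21.4 Ω
Parallel: admittances add. Y = 1/R + 1/(jωL)
Y = (0.118 − j0.0467) S
|Y| = 0.127 S → |Z| = 1/|Y| = 7.90 Ω, ∠Z = −∠Y = 21.6°
I = V/|Z| = 1.65 A
P = VI cos φ = 13 × 1.65 × cos(21.6°) = 19.9 W

19.9 W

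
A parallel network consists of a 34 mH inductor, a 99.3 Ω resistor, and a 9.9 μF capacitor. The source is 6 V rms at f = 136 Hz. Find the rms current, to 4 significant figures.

ω = 2πf = 854.5 rad/s
X_L = ωL = 29.05 Ω
X_C = 1/(ωC) = 118.2 Ω
Parallel: admittances add. Y = 1/R + 1/(jωL) + jωC
Y = (0.01007 − j0.02596) S
|Y| = 0.02784 S → |Z| = 1/|Y| = 35.91 Ω, ∠Z = −∠Y = 68.80°
I = V/|Z| = 6/35.91 = 167.1 mA

167.1 mA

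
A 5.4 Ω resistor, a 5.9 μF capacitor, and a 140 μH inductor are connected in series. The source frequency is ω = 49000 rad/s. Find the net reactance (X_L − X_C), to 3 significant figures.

X_L = ωL = 6.86 Ω
X_C = 1/(ωC) = 3.46 Ω
X = 6.86 − 3.46 = 3.40 Ω

3.40 Ω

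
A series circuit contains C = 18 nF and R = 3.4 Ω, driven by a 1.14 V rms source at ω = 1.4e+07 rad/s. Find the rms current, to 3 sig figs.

218 mA

X_C = 1/(ωC) = 3.97 Ω
Z = 3.40 − j3.97 Ω
|Z| = √(3.40² + 3.97²) = 5.23 Ω
I = V/|Z| = 1.14/5.23 = 218 mA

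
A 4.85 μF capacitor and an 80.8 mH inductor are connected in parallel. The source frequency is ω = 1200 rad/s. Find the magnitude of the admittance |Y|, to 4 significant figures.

X_L = ωL = 96.96 Ω
X_C = 1/(ωC) = 171.8 Ω
Parallel: admittances add. Y = 1/(jωL) + jωC
Y = (0 − j0.004494) S
|Y| = 0.004494 S → |Z| = 1/|Y| = 222.5 Ω, ∠Z = −∠Y = 90.00°

4.494 mS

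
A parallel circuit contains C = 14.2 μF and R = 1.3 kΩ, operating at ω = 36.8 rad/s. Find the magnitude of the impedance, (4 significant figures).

1075 Ω

X_C = 1/(ωC) = 1914 Ω
Parallel: admittances add. Y = 1/R + jωC
Y = (0.0007692 + j0.0005226) S
|Y| = 0.0009299 S → |Z| = 1/|Y| = 1075 Ω, ∠Z = −∠Y = -34.19°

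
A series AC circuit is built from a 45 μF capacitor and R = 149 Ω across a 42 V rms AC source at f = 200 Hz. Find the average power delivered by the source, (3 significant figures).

11.7 W

ω = 2πf = 1257 rad/s
X_C = 1/(ωC) = 17.7 Ω
Z = 149 − j17.7 Ω
|Z| = √(149² + 17.7²) = 150 Ω
∠Z = arctan(-17.7/149) = -6.77°
I = V/|Z| = 280 mA
P = VI cos φ = 42 × 0.280 × cos(-6.77°) = 11.7 W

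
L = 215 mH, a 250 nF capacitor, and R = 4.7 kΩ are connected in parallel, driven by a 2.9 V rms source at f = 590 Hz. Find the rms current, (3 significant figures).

1.13 mA

ω = 2πf = 3707 rad/s
X_L = ωL = 797 Ω
X_C = 1/(ωC) = 1080 Ω
Parallel: admittances add. Y = 1/R + 1/(jωL) + jωC
Y = (0.000213 − j0.000328) S
|Y| = 0.000391 S → |Z| = 1/|Y| = 2560 Ω, ∠Z = −∠Y = 57.0°
I = V/|Z| = 2.9/2560 = 1.13 mA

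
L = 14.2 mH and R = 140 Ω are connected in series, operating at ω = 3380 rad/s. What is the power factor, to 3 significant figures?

X_L = ωL = 48.0 Ω
Z = 140 + j48.0 Ω
|Z| = √(140² + 48.0²) = 148 Ω
∠Z = arctan(48.0/140) = 18.9°
cos φ = cos(18.9°) = 0.946

0.946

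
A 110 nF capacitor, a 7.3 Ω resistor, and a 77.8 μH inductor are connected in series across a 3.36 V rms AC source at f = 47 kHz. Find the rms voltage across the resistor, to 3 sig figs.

ω = 2πf = 295300 rad/s
X_L = ωL = 23.0 Ω
X_C = 1/(ωC) = 30.8 Ω
Net reactance X = X_L − X_C = -7.81 Ω
Z = 7.30 − j7.81 Ω
|Z| = √(7.30² + 7.81²) = 10.7 Ω
I = V/|Z| = 314 mA
V_R = I·|Z_R| = 0.314 × 7.30 = 2.29 V

2.29 V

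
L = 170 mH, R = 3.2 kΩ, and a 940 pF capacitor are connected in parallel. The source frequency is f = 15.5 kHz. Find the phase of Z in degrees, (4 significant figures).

-5.692°

ω = 2πf = 97390 rad/s
X_L = ωL = 16560 Ω
X_C = 1/(ωC) = 10920 Ω
Parallel: admittances add. Y = 1/R + 1/(jωL) + jωC
Y = (0.0003125 + j3.115e-05) S
|Y| = 0.0003140 S → |Z| = 1/|Y| = 3184 Ω, ∠Z = −∠Y = -5.692°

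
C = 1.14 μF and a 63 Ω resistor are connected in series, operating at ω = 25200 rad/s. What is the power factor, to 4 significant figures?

X_C = 1/(ωC) = 34.81 Ω
Z = 63.00 − j34.81 Ω
|Z| = √(63.00² + 34.81²) = 71.98 Ω
∠Z = arctan(-34.81/63.00) = -28.92°
cos φ = cos(-28.92°) = 0.8753

0.8753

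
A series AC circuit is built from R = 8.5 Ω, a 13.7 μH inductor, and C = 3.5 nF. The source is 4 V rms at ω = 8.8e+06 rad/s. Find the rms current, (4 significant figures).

X_L = ωL = 120.6 Ω
X_C = 1/(ωC) = 32.47 Ω
Net reactance X = X_L − X_C = 88.09 Ω
Z = 8.500 + j88.09 Ω
|Z| = √(8.500² + 88.09²) = 88.50 Ω
I = V/|Z| = 4/88.50 = 45.20 mA

45.20 mA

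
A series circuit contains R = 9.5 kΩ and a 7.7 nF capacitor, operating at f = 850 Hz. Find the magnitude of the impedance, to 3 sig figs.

26100 Ω

ω = 2πf = 5341 rad/s
X_C = 1/(ωC) = 24300 Ω
Z = 9500 − j24300 Ω
|Z| = √(9500² + 24300²) = 26100 Ω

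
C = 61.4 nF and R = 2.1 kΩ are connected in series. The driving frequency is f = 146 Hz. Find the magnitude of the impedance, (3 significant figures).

17900 Ω

ω = 2πf = 917.3 rad/s
X_C = 1/(ωC) = 17800 Ω
Z = 2100 − j17800 Ω
|Z| = √(2100² + 17800²) = 17900 Ω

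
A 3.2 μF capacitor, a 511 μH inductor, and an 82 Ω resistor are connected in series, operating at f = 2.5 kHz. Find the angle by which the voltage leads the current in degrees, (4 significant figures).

-8.235°

ω = 2πf = 15710 rad/s
X_L = ωL = 8.027 Ω
X_C = 1/(ωC) = 19.89 Ω
Net reactance X = X_L − X_C = -11.87 Ω
Z = 82.00 − j11.87 Ω
|Z| = √(82.00² + 11.87²) = 82.85 Ω
∠Z = arctan(-11.87/82.00) = -8.235°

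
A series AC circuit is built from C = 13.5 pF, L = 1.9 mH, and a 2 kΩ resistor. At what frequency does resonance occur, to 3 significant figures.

ω₀ = 1/√(LC) = 1/√(0.0019 × 1.35e-11) = 6.244e+06 rad/s
f₀ = ω₀/(2π) = 994 kHz

994 kHz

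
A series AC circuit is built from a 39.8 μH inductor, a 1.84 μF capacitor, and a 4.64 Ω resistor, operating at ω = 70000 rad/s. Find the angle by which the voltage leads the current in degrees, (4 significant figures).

-47.01°

X_L = ωL = 2.786 Ω
X_C = 1/(ωC) = 7.764 Ω
Net reactance X = X_L − X_C = -4.978 Ω
Z = 4.640 − j4.978 Ω
|Z| = √(4.640² + 4.978²) = 6.805 Ω
∠Z = arctan(-4.978/4.640) = -47.01°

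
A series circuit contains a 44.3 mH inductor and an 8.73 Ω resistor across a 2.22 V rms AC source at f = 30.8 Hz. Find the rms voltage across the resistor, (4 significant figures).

ω = 2πf = 193.5 rad/s
X_L = ωL = 8.573 Ω
Z = 8.730 + j8.573 Ω
|Z| = √(8.730² + 8.573²) = 12.24 Ω
I = V/|Z| = 181.4 mA
V_R = I·|Z_R| = 0.1814 × 8.730 = 1.584 V

1.584 V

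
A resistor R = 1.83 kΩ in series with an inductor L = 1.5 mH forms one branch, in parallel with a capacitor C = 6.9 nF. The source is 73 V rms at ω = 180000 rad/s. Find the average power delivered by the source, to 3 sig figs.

2.85 W

X_L = ωL = 270 Ω
X_C = 1/(ωC) = 805 Ω
Branch 1 (R+jX_L): Z₁ = 1830 + j270 Ω, |Z₁| = 1850 Ω
Branch 2 (−jX_C): Z₂ = −j805 Ω
Parallel: Z = Z₁Z₂/(Z₁+Z₂), |Z| = 781 Ω, ∠Z = -65.3°
I = V/|Z| = 93.5 mA
P = VI cos φ = 73 × 0.0935 × cos(-65.3°) = 2.85 W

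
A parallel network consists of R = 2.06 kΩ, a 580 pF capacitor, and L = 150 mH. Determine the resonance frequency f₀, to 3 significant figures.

ω₀ = 1/√(LC) = 1/√(0.15 × 5.8e-10) = 107200 rad/s
f₀ = ω₀/(2π) = 17.1 kHz

17.1 kHz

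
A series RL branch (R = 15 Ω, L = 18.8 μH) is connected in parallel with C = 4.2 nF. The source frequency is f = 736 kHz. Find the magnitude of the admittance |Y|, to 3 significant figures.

ω = 2πf = 4.624e+06 rad/s
X_L = ωL = 86.9 Ω
X_C = 1/(ωC) = 51.5 Ω
Branch 1 (R+jX_L): Z₁ = 15.0 + j86.9 Ω, |Z₁| = 88.2 Ω
Branch 2 (−jX_C): Z₂ = −j51.5 Ω
Parallel: Z = Z₁Z₂/(Z₁+Z₂), |Z| = 118 Ω, ∠Z = -76.9°
|Y| = 1/|Z| = 8.47 mS

8.47 mS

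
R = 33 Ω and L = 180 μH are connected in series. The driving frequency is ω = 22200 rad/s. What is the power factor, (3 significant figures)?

0.993

X_L = ωL = 4.00 Ω
Z = 33.0 + j4.00 Ω
|Z| = √(33.0² + 4.00²) = 33.2 Ω
∠Z = arctan(4.00/33.0) = 6.90°
cos φ = cos(6.90°) = 0.993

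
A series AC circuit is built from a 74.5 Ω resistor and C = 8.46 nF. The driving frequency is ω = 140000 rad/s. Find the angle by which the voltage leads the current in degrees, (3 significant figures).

-85.0°

X_C = 1/(ωC) = 844 Ω
Z = 74.5 − j844 Ω
|Z| = √(74.5² + 844²) = 848 Ω
∠Z = arctan(-844/74.5) = -85.0°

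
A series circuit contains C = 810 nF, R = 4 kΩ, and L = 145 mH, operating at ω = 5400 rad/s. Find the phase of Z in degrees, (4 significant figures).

X_L = ωL = 783.0 Ω
X_C = 1/(ωC) = 228.6 Ω
Net reactance X = X_L − X_C = 554.4 Ω
Z = 4000 + j554.4 Ω
|Z| = √(4000² + 554.4²) = 4038 Ω
∠Z = arctan(554.4/4000) = 7.891°

7.891°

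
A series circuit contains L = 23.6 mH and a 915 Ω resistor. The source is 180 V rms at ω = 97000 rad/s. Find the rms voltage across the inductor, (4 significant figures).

167.1 V

X_L = ωL = 2289 Ω
Z = 915.0 + j2289 Ω
|Z| = √(915.0² + 2289²) = 2465 Ω
I = V/|Z| = 73.01 mA
V_L = I·|Z_L| = 0.07301 × 2289 = 167.1 V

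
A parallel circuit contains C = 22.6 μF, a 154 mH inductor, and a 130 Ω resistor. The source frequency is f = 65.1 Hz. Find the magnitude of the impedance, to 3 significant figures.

98.5 Ω

ω = 2πf = 409.0 rad/s
X_L = ωL = 63.0 Ω
X_C = 1/(ωC) = 108 Ω
Parallel: admittances add. Y = 1/R + 1/(jωL) + jωC
Y = (0.00769 − j0.00663) S
|Y| = 0.0102 S → |Z| = 1/|Y| = 98.5 Ω, ∠Z = −∠Y = 40.8°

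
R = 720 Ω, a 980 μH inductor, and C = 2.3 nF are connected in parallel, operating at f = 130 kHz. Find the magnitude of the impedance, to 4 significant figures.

655.8 Ω

ω = 2πf = 816800 rad/s
X_L = ωL = 800.5 Ω
X_C = 1/(ωC) = 532.3 Ω
Parallel: admittances add. Y = 1/R + 1/(jωL) + jωC
Y = (0.001389 + j0.0006294) S
|Y| = 0.001525 S → |Z| = 1/|Y| = 655.8 Ω, ∠Z = −∠Y = -24.38°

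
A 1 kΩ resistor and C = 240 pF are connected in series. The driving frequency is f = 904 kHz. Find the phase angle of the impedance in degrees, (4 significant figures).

-36.26°

ω = 2πf = 5.68e+06 rad/s
X_C = 1/(ωC) = 733.6 Ω
Z = 1000 − j733.6 Ω
|Z| = √(1000² + 733.6²) = 1240 Ω
∠Z = arctan(-733.6/1000) = -36.26°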